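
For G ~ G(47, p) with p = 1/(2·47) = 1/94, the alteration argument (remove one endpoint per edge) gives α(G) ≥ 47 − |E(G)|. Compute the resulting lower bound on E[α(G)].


E[|E(G)|] = C(47, 2)·p = 1081 · (1/94) = 23/2.
E[α(G)] ≥ n − E[|E(G)|] = 47 − 23/2 = 71/2.
Numerically: ≈ 35.500.
(This is only a lower bound; the true E[α(G)] may be larger.)

E[α(G)] ≥ 71/2 ≈ 35.500.


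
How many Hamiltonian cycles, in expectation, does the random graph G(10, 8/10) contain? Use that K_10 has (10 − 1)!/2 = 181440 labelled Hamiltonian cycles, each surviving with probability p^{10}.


K_10 has (10 − 1)!/2 = 181440 labelled Hamiltonian cycles.
For each such Hamiltonian cycle H, let X_H = 1 if all 10 edges of H are present in G. Then P[X_H = 1] = p^{10} = (4/5)^{10} = 1048576/9765625.
By linearity: E[X] = Σ_H E[X_H] = 181440 · p^{10} = 181440 · 1048576/9765625 = 38050725888/1953125.
Numerically: E[X] ≈ 1.95e+04.

E[X] = 181440 · (4/5)^{10} = 38050725888/1953125 ≈ 1.95e+04.


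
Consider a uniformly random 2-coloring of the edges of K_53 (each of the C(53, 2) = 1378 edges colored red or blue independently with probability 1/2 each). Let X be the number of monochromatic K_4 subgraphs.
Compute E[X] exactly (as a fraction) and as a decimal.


Let X = Σ_S X_S over the C(53, 4) = 292825 subsets S of size 4, where X_S = 1 if the K_4 on S is monochromatic.
For a fixed S, the K_4 on S has C(4, 2) = 6 edges. P[all 6 edges red] = (1/2)^6, and likewise for blue, so P[monochromatic] = 2·(1/2)^6 = 2^{1 − 6} = 1/32.
By linearity of expectation: E[X] = C(53, 4) · 2^{1 − 6} = 292825 · 1/32 = 292825/32.
Numerically: E[X] ≈ 9150.781250.

E[X] = C(53,4)·2^(1−C(4,2)) = 292825/32 ≈ 9150.781250.


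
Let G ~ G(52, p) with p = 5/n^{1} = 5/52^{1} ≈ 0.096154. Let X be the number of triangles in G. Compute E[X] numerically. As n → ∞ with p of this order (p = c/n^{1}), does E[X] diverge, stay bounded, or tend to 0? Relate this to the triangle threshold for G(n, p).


Number of potential triangles: C(52, 3) = 22100.
Each occurs with probability p³ ≈ (0.096154)³ ≈ 8.8899636e-04.
By linearity: E[X] = C(52, 3)·p³ ≈ 22100 · 8.8899636e-04 ≈ 19.64682.
Here α = 1, so p = 5/n is exactly at the triangle threshold p ~ 1/n. Asymptotically E[X] → c³/6 = 5³/6 = 125/6 ≈ 20.83333, a bounded constant. In this regime the triangle count is asymptotically Poisson(c³/6).

E[X] ≈ 19.64682; in regime p = Θ(1/n^{1}) E[X] stays bounded (at the triangle threshold p ~ 1/n).


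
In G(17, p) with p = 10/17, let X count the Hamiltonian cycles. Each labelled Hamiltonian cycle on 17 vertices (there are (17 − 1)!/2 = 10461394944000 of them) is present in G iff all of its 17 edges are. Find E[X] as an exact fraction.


K_17 has (17 − 1)!/2 = 10461394944000 labelled Hamiltonian cycles.
For each such Hamiltonian cycle H, let X_H = 1 if all 17 edges of H are present in G. Then P[X_H = 1] = p^{17} = (10/17)^{17} = 100000000000000000/827240261886336764177.
Summing the indicators: E[X] = Σ_H E[X_H] = 10461394944000 · p^{17} = 10461394944000 · 100000000000000000/827240261886336764177 = 1046139494400000000000000000000/827240261886336764177.
Numerically: E[X] ≈ 1.265e+09.

E[X] = 10461394944000 · (10/17)^{17} = 1046139494400000000000000000000/827240261886336764177 ≈ 1.265e+09.


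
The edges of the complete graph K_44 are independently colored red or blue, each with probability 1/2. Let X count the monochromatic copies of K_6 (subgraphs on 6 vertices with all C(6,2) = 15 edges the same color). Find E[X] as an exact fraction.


Let X = Σ_S X_S over the C(44, 6) = 7059052 subsets S of size 6, where X_S = 1 if the K_6 on S is monochromatic.
For a fixed S, the K_6 on S has C(6, 2) = 15 edges. P[all 15 edges red] = (1/2)^15, and likewise for blue, so P[monochromatic] = 2·(1/2)^15 = 2^{1 − 15} = 1/16384.
Summing: E[X] = C(44, 6) · 2^{1 − 15} = 7059052 · 1/16384 = 1764763/4096.
Numerically: E[X] ≈ 430.8503.

E[X] = C(44,6)·2^(1−C(6,2)) = 1764763/4096 ≈ 430.8503.


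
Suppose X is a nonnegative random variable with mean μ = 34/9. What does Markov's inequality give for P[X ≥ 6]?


μ = E[X] = 34/9, a = 6.
Markov: P[X ≥ 6] ≤ μ/a = (34/9)/6 = 17/27.
Numerically: ≈ 0.6296.
(Since a = 6 > μ = 3.7778, the bound 17/27 is < 1 and informative.)

P[X ≥ 6] ≤ 17/27 ≈ 0.6296.


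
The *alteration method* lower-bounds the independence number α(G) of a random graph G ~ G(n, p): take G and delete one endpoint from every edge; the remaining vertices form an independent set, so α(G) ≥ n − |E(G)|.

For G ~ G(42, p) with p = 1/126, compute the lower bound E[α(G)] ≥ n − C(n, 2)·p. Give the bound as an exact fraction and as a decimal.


E[|E(G)|] = C(42, 2)·p = 861 · (1/126) = 41/6.
E[α(G)] ≥ n − E[|E(G)|] = 42 − 41/6 = 211/6.
Numerically: ≈ 35.167.
(This is only a lower bound; the true E[α(G)] may be larger.)

E[α(G)] ≥ 211/6 ≈ 35.167.


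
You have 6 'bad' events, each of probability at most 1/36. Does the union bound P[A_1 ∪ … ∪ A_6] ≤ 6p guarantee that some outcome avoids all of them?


Union bound: P[∪_{i=1}^{6} A_i] ≤ Σ_i P[A_i] ≤ 6·p = 6·(1/36) = 1/6.
Numerically: 1/6 ≈ 0.167.
Is 1/6 < 1? YES.
Since P[∪ A_i] ≤ 1/6 < 1, the complement has P[∩ A_i^c] ≥ 1 − 1/6 = 5/6 > 0, so some outcome avoids every A_i.

6·p = 1/6 ≈ 0.167; existence CERTIFIED by the union bound.


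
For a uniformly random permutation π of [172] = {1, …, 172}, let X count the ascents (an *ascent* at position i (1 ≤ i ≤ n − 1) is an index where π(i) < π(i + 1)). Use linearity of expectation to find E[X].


Write X = Σ X_I over i = 1, …, 171, with X_I the indicator of one ascent.
There are 171 indicators.
For each fixed i, the pair (π(i), π(i+1)) is a uniformly random ordered pair of distinct values from {1, …, 172}; by symmetry P[π(i) < π(i+1)] = 1/2.
By linearity: E[X] = 171 · (1/2) = (172 − 1) · (1/2) = 171/2 ≈ 85.500.

E[X] = 171/2 = 85.500.


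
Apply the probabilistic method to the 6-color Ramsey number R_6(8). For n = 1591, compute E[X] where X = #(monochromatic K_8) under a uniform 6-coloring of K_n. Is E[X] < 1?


E[X] = C(1591, 8) · 6^{1 − 28} = 1000427749141189953870 · 6^{−27} = 1000427749141189953870/1023490369077469249536.
As a reduced fraction: E[X] = 55579319396732775215/56860576059859402752 ≈ 0.977.
Is E[X] < 1? YES.
Since E[X] < 1, there exists a 6-coloring of K_{1591} with no monochromatic K_8; hence R_6(8) > 1591.

E[X] = 55579319396732775215/56860576059859402752 ≈ 0.977; E[X] < 1, so R_6(8) > 1591.


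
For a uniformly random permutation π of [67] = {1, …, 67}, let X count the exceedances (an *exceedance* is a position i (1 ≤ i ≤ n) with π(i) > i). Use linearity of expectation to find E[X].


Write X = Σ_{i=1}^{67} X_i, where X_i = 1_{π(i) > i}.
For each fixed i, π(i) is uniform over {1, …, 67} (marginal of a uniform permutation), so P[π(i) > i] = (n − i)/n. Summing: Σ_{i=1}^{67} (n − i)/n = (0 + 1 + … + 66)/67 = 67(67 − 1)/(2·67) = (67 − 1)/2.
Hence E[X] = Σ_{i=1}^{67} (67 − i)/67 = 33 ≈ 33.000000.

E[X] = 33 = 33.000000.


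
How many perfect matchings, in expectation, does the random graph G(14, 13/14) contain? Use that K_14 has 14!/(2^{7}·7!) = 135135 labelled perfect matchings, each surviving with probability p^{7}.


K_14 has 14!/(2^{7}·7!) = 135135 labelled perfect matchings.
For each such perfect matching H, let X_H = 1 if all 7 edges of H are present in G. Then P[X_H = 1] = p^{7} = (13/14)^{7} = 62748517/105413504.
By linearity: E[X] = Σ_H E[X_H] = 135135 · p^{7} = 135135 · 62748517/105413504 = 1211360120685/15059072.
Numerically: E[X] ≈ 80440.6.

E[X] = 135135 · (13/14)^{7} = 1211360120685/15059072 ≈ 80440.6.


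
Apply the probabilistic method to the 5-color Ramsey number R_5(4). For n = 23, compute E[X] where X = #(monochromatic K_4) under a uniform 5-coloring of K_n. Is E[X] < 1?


E[X] = C(23, 4) · 5^{1 − 6} = 8855 · 5^{−5} = 8855/3125.
As a reduced fraction: E[X] = 1771/625 ≈ 2.8336000.
Is E[X] < 1? NO.
Since E[X] ≥ 1, the first-moment bound is inconclusive at n = 23; it does NOT by itself certify R_5(4) > 23.

E[X] = 1771/625 ≈ 2.8336000; E[X] ≥ 1; first-moment method inconclusive here.


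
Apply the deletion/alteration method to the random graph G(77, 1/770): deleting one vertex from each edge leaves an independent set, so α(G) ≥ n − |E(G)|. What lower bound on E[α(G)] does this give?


E[|E(G)|] = C(77, 2)·p = 2926 · (1/770) = 19/5.
E[α(G)] ≥ n − E[|E(G)|] = 77 − 19/5 = 366/5.
Numerically: ≈ 73.2000.
(This is only a lower bound; the true E[α(G)] may be larger.)

E[α(G)] ≥ 366/5 ≈ 73.2000.


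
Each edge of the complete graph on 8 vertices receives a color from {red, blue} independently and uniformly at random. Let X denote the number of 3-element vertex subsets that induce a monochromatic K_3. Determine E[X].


Let X = Σ_S X_S over the C(8, 3) = 56 subsets S of size 3, where X_S = 1 if the K_3 on S is monochromatic.
For a fixed S, the K_3 on S has C(3, 2) = 3 edges. P[all 3 edges red] = (1/2)^3, and likewise for blue, so P[monochromatic] = 2·(1/2)^3 = 2^{1 − 3} = 1/4.
Summing: E[X] = C(8, 3) · 2^{1 − 3} = 56 · 1/4 = 14.
Numerically: E[X] ≈ 14.000000.

E[X] = C(8,3)·2^(1−C(3,2)) = 14 ≈ 14.000000.


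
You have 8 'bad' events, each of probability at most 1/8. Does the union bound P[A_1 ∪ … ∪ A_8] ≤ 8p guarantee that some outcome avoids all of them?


Union bound: P[∪_{i=1}^{8} A_i] ≤ Σ_i P[A_i] ≤ 8·p = 8·(1/8) = 1.
Numerically: 1 ≈ 1.000000.
Is 1 < 1? NO.
Since the bound 1 is ≥ 1, the union bound is uninformative here; it does NOT by itself certify existence.

8·p = 1 ≈ 1.000000; existence NOT certified by the union bound.


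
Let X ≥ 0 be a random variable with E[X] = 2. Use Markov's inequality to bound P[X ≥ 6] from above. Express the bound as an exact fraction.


μ = E[X] = 2, a = 6.
Markov: P[X ≥ 6] ≤ μ/a = (2)/6 = 1/3.
Numerically: ≈ 0.333333.
(Since a = 6 > μ = 2.000000, the bound 1/3 is < 1 and informative.)

P[X ≥ 6] ≤ 1/3 ≈ 0.333333.


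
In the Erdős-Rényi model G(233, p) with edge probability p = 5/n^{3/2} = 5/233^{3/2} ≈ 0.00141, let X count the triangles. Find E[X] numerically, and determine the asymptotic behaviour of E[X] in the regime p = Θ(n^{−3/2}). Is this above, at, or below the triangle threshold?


Number of potential triangles: C(233, 3) = 2081156.
Each occurs with probability p³ ≈ (0.00141)³ ≈ 2.77849e-09.
By linearity: E[X] = C(233, 3)·p³ ≈ 2081156 · 2.77849e-09 ≈ 0.006.
Since α = 3/2 > 1, p = c/n^{3/2} = o(1/n) is below the triangle threshold p ~ 1/n. Asymptotically E[X] ~ (c³/6)·n^{3(1−α)} = (5³/6)·n^{-1.5} → 0, so by Markov's inequality G has no triangles w.h.p.

E[X] ≈ 0.006; in regime p = Θ(1/n^{3/2}) E[X] tends to 0 (below the triangle threshold p ~ 1/n).


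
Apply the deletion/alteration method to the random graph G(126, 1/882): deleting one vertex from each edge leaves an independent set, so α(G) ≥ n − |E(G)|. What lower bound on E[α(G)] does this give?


E[|E(G)|] = C(126, 2)·p = 7875 · (1/882) = 125/14.
E[α(G)] ≥ n − E[|E(G)|] = 126 − 125/14 = 1639/14.
Numerically: ≈ 117.0714.
(This is only a lower bound; the true E[α(G)] may be larger.)

E[α(G)] ≥ 1639/14 ≈ 117.0714.


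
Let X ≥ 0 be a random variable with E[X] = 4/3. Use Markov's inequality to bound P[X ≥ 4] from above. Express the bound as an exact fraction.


μ = E[X] = 4/3, a = 4.
Markov: P[X ≥ 4] ≤ μ/a = (4/3)/4 = 1/3.
Numerically: ≈ 0.333.
(Since a = 4 > μ = 1.333, the bound 1/3 is < 1 and informative.)

P[X ≥ 4] ≤ 1/3 ≈ 0.333.


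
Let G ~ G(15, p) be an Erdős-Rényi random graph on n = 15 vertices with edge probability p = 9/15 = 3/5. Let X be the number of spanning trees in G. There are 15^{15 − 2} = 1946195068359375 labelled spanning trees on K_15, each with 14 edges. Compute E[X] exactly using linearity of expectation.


K_15 has 15^{15 − 2} = 1946195068359375 labelled spanning trees.
For each such spanning tree H, let X_H = 1 if all 14 edges of H are present in G. Then P[X_H = 1] = p^{14} = (3/5)^{14} = 4782969/6103515625.
Summing the indicators: E[X] = Σ_H E[X_H] = 1946195068359375 · p^{14} = 1946195068359375 · 4782969/6103515625 = 7625597484987/5.
Numerically: E[X] ≈ 1.525e+12.

E[X] = 1946195068359375 · (3/5)^{14} = 7625597484987/5 ≈ 1.525e+12.


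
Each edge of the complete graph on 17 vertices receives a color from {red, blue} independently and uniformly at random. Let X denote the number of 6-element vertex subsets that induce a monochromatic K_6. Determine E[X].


Let X = Σ_S X_S over the C(17, 6) = 12376 subsets S of size 6, where X_S = 1 if the K_6 on S is monochromatic.
For a fixed S, the K_6 on S has C(6, 2) = 15 edges. P[all 15 edges red] = (1/2)^15, and likewise for blue, so P[monochromatic] = 2·(1/2)^15 = 2^{1 − 15} = 1/16384.
Summing: E[X] = C(17, 6) · 2^{1 − 15} = 12376 · 1/16384 = 1547/2048.
Numerically: E[X] ≈ 0.7554.

E[X] = C(17,6)·2^(1−C(6,2)) = 1547/2048 ≈ 0.7554.


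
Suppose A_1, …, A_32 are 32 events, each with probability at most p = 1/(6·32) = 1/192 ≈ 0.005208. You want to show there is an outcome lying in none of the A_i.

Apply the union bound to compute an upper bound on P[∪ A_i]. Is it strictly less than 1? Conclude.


Union bound: P[∪_{i=1}^{32} A_i] ≤ Σ_i P[A_i] ≤ 32·p = 32·(1/192) = 1/6.
Numerically: 1/6 ≈ 0.166667.
Is 1/6 < 1? YES.
Since P[∪ A_i] ≤ 1/6 < 1, the complement has P[∩ A_i^c] ≥ 1 − 1/6 = 5/6 > 0, so some outcome avoids every A_i.

32·p = 1/6 ≈ 0.166667; existence CERTIFIED by the union bound.


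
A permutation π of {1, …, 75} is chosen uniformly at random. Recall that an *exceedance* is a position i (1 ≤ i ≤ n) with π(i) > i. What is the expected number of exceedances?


Write X = Σ_{i=1}^{75} X_i, where X_i = 1_{π(i) > i}.
For each fixed i, π(i) is uniform over {1, …, 75} (marginal of a uniform permutation), so P[π(i) > i] = (n − i)/n. Summing: Σ_{i=1}^{75} (n − i)/n = (0 + 1 + … + 74)/75 = 75(75 − 1)/(2·75) = (75 − 1)/2.
Hence E[X] = Σ_{i=1}^{75} (75 − i)/75 = 37 ≈ 37.000.

E[X] = 37 = 37.000.


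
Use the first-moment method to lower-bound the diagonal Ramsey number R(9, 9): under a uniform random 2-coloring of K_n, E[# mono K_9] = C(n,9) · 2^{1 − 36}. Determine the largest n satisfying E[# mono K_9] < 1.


We need C(n, 9) · 2^{1 − 36} < 1, i.e. C(n, 9) < 2^{36 − 1} = 34359738368.
Check values of n near the boundary:
  n = 61: C(61, 9) = 17341763505; 17341763505 < 34359738368? YES
  n = 62: C(62, 9) = 20286591270; 20286591270 < 34359738368? YES
  n = 63: C(63, 9) = 23667689815; 23667689815 < 34359738368? YES
  n = 64: C(64, 9) = 27540584512; 27540584512 < 34359738368? YES
  n = 65: C(65, 9) = 31966749880; 31966749880 < 34359738368? YES
  n = 66: C(66, 9) = 37014131440; 37014131440 < 34359738368? NO
The largest n with C(n, 9) < 34359738368 is n = 65 (where E[X] = 3995843735/4294967296 ≈ 0.930). Hence R(9, 9) > 65, i.e. R(9, 9) ≥ 66.

Largest n = 65; hence R(9, 9) > 65.


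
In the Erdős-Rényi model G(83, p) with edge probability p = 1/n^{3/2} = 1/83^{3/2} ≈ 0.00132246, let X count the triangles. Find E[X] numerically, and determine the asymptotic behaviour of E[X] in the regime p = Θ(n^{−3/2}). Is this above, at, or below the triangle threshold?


Number of potential triangles: C(83, 3) = 91881.
Each occurs with probability p³ ≈ (0.00132246)³ ≈ 2.31285595e-09.
By linearity: E[X] = C(83, 3)·p³ ≈ 91881 · 2.31285595e-09 ≈ 0.000213.
Since α = 3/2 > 1, p = c/n^{3/2} = o(1/n) is below the triangle threshold p ~ 1/n. Asymptotically E[X] ~ (c³/6)·n^{3(1−α)} = (1³/6)·n^{-1.5} → 0, so by Markov's inequality G has no triangles w.h.p.

E[X] ≈ 0.000213; in regime p = Θ(1/n^{3/2}) E[X] tends to 0 (below the triangle threshold p ~ 1/n).


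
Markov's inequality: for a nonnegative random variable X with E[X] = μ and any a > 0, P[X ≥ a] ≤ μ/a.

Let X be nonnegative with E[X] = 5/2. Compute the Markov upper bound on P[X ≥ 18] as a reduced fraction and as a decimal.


μ = E[X] = 5/2, a = 18.
Markov: P[X ≥ 18] ≤ μ/a = (5/2)/18 = 5/36.
Numerically: ≈ 0.138889.
(Since a = 18 > μ = 2.500000, the bound 5/36 is < 1 and informative.)

P[X ≥ 18] ≤ 5/36 ≈ 0.138889.


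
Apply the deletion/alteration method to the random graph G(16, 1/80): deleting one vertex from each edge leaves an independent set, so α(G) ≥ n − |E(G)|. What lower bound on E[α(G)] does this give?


E[|E(G)|] = C(16, 2)·p = 120 · (1/80) = 3/2.
E[α(G)] ≥ n − E[|E(G)|] = 16 − 3/2 = 29/2.
Numerically: ≈ 14.50000.
(This is only a lower bound; the true E[α(G)] may be larger.)

E[α(G)] ≥ 29/2 ≈ 14.50000.


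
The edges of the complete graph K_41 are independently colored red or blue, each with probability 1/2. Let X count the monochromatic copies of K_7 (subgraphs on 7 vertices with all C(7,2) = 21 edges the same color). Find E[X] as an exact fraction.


Let X = Σ_S X_S over the C(41, 7) = 22481940 subsets S of size 7, where X_S = 1 if the K_7 on S is monochromatic.
For a fixed S, the K_7 on S has C(7, 2) = 21 edges. P[all 21 edges red] = (1/2)^21, and likewise for blue, so P[monochromatic] = 2·(1/2)^21 = 2^{1 − 21} = 1/1048576.
By linearity: E[X] = C(41, 7) · 2^{1 − 21} = 22481940 · 1/1048576 = 5620485/262144.
Numerically: E[X] ≈ 21.44045.

E[X] = C(41,7)·2^(1−C(7,2)) = 5620485/262144 ≈ 21.44045.


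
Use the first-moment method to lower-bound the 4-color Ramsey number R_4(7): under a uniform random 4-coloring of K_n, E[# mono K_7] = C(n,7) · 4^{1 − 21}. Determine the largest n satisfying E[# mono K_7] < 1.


We need C(n, 7) · 4^{1 − 21} < 1, i.e. C(n, 7) < 4^{21 − 1} = 1099511627776.
Check values of n near the boundary:
  n = 178: C(178, 7) = 996867063280; 996867063280 < 1099511627776? YES
  n = 179: C(179, 7) = 1037437234460; 1037437234460 < 1099511627776? YES
  n = 180: C(180, 7) = 1079414463600; 1079414463600 < 1099511627776? YES
  n = 181: C(181, 7) = 1122839183400; 1122839183400 < 1099511627776? NO
  n = 182: C(182, 7) = 1167752750736; 1167752750736 < 1099511627776? NO
The largest n with C(n, 7) < 1099511627776 is n = 180 (where E[X] = 67463403975/68719476736 ≈ 0.9817217). Hence R_4(7) > 180, i.e. R_4(7) ≥ 181.

Largest n = 180; hence R_4(7) > 180.


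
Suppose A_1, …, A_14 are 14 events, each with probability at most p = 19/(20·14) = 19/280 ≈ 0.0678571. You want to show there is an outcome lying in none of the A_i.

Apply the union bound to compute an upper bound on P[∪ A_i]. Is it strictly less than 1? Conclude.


Union bound: P[∪_{i=1}^{14} A_i] ≤ Σ_i P[A_i] ≤ 14·p = 14·(19/280) = 19/20.
Numerically: 19/20 ≈ 0.9500000.
Is 19/20 < 1? YES.
Since P[∪ A_i] ≤ 19/20 < 1, the complement has P[∩ A_i^c] ≥ 1 − 19/20 = 1/20 > 0, so some outcome avoids every A_i.

14·p = 19/20 ≈ 0.9500000; existence CERTIFIED by the union bound.


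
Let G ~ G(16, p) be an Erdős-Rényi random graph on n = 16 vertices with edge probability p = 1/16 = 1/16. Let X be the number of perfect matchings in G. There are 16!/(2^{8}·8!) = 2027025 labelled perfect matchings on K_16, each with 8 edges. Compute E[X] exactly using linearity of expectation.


K_16 has 16!/(2^{8}·8!) = 2027025 labelled perfect matchings.
For each such perfect matching H, let X_H = 1 if all 8 edges of H are present in G. Then P[X_H = 1] = p^{8} = (1/16)^{8} = 1/4294967296.
By linearity of expectation: E[X] = Σ_H E[X_H] = 2027025 · p^{8} = 2027025 · 1/4294967296 = 2027025/4294967296.
Numerically: E[X] ≈ 0.000472.

E[X] = 2027025 · (1/16)^{8} = 2027025/4294967296 ≈ 0.000472.


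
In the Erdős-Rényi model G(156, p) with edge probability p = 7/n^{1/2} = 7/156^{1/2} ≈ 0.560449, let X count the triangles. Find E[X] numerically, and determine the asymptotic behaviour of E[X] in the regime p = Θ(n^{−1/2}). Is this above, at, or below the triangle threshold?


Number of potential triangles: C(156, 3) = 620620.
Each occurs with probability p³ ≈ (0.560449)³ ≈ 1.76038323e-01.
By linearity: E[X] = C(156, 3)·p³ ≈ 620620 · 1.76038323e-01 ≈ 109252.903979.
Since α = 1/2 < 1, p = c/n^{1/2} ≫ 1/n is above the triangle threshold p ~ 1/n. Asymptotically E[X] ~ (c³/6)·n^{3(1−α)} = (7³/6)·n^{1.5} → ∞; triangles are abundant w.h.p.

E[X] ≈ 109252.903979; in regime p = Θ(1/n^{1/2}) E[X] diverges (above the triangle threshold p ~ 1/n).


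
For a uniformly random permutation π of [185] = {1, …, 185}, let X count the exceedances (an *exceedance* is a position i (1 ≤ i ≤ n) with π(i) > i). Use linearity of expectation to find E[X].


Write X = Σ_{i=1}^{185} X_i, where X_i = 1_{π(i) > i}.
For each fixed i, π(i) is uniform over {1, …, 185} (marginal of a uniform permutation), so P[π(i) > i] = (n − i)/n. Summing: Σ_{i=1}^{185} (n − i)/n = (0 + 1 + … + 184)/185 = 185(185 − 1)/(2·185) = (185 − 1)/2.
Hence E[X] = Σ_{i=1}^{185} (185 − i)/185 = 92 ≈ 92.00000.

E[X] = 92 = 92.00000.


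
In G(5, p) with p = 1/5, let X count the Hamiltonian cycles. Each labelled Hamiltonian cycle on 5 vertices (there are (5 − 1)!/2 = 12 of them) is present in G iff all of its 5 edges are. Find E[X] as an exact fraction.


K_5 has (5 − 1)!/2 = 12 labelled Hamiltonian cycles.
For each such Hamiltonian cycle H, let X_H = 1 if all 5 edges of H are present in G. Then P[X_H = 1] = p^{5} = (1/5)^{5} = 1/3125.
By linearity: E[X] = Σ_H E[X_H] = 12 · p^{5} = 12 · 1/3125 = 12/3125.
Numerically: E[X] ≈ 0.00384.

E[X] = 12 · (1/5)^{5} = 12/3125 ≈ 0.00384.


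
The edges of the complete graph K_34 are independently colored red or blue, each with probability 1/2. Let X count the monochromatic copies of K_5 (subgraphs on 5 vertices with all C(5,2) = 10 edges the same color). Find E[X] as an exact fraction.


Let X = Σ_S X_S over the C(34, 5) = 278256 subsets S of size 5, where X_S = 1 if the K_5 on S is monochromatic.
For a fixed S, the K_5 on S has C(5, 2) = 10 edges. P[all 10 edges red] = (1/2)^10, and likewise for blue, so P[monochromatic] = 2·(1/2)^10 = 2^{1 − 10} = 1/512.
By linearity of expectation: E[X] = C(34, 5) · 2^{1 − 10} = 278256 · 1/512 = 17391/32.
Numerically: E[X] ≈ 543.469.

E[X] = C(34,5)·2^(1−C(5,2)) = 17391/32 ≈ 543.469.


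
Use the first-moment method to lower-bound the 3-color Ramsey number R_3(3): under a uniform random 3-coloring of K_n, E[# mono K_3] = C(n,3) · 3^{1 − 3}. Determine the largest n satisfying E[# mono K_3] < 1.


We need C(n, 3) · 3^{1 − 3} < 1, i.e. C(n, 3) < 3^{3 − 1} = 9.
Check values of n near the boundary:
  n = 3: C(3, 3) = 1; 1 < 9? YES
  n = 4: C(4, 3) = 4; 4 < 9? YES
  n = 5: C(5, 3) = 10; 10 < 9? NO
  n = 6: C(6, 3) = 20; 20 < 9? NO
  n = 7: C(7, 3) = 35; 35 < 9? NO
The largest n with C(n, 3) < 9 is n = 4 (where E[X] = 4/9 ≈ 0.444444). Hence R_3(3) > 4, i.e. R_3(3) ≥ 5.

Largest n = 4; hence R_3(3) > 4.


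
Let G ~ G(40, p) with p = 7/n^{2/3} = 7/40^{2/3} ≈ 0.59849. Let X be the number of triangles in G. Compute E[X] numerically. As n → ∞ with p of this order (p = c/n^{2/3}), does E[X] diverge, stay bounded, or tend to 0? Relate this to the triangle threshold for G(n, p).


Number of potential triangles: C(40, 3) = 9880.
Each occurs with probability p³ ≈ (0.59849)³ ≈ 2.1437500e-01.
By linearity: E[X] = C(40, 3)·p³ ≈ 9880 · 2.1437500e-01 ≈ 2118.02500.
Since α = 2/3 < 1, p = c/n^{2/3} ≫ 1/n is above the triangle threshold p ~ 1/n. Asymptotically E[X] ~ (c³/6)·n^{3(1−α)} = (7³/6)·n^{1} → ∞; triangles are abundant w.h.p.

E[X] ≈ 2118.02500; in regime p = Θ(1/n^{2/3}) E[X] diverges (above the triangle threshold p ~ 1/n).


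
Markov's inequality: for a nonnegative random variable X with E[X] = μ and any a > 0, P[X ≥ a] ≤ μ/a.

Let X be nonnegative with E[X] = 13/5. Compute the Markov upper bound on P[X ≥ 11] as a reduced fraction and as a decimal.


μ = E[X] = 13/5, a = 11.
Markov: P[X ≥ 11] ≤ μ/a = (13/5)/11 = 13/55.
Numerically: ≈ 0.23636.
(Since a = 11 > μ = 2.60000, the bound 13/55 is < 1 and informative.)

P[X ≥ 11] ≤ 13/55 ≈ 0.23636.


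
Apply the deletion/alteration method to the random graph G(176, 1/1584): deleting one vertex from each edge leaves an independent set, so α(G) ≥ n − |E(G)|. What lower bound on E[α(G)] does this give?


E[|E(G)|] = C(176, 2)·p = 15400 · (1/1584) = 175/18.
E[α(G)] ≥ n − E[|E(G)|] = 176 − 175/18 = 2993/18.
Numerically: ≈ 166.2778.
(This is only a lower bound; the true E[α(G)] may be larger.)

E[α(G)] ≥ 2993/18 ≈ 166.2778.


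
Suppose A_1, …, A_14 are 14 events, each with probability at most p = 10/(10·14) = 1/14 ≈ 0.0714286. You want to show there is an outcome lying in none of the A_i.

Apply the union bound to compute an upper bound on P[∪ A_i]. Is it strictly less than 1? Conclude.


Union bound: P[∪_{i=1}^{14} A_i] ≤ Σ_i P[A_i] ≤ 14·p = 14·(1/14) = 1.
Numerically: 1 ≈ 1.0000000.
Is 1 < 1? NO.
Since the bound 1 is ≥ 1, the union bound is uninformative here; it does NOT by itself certify existence.

14·p = 1 ≈ 1.0000000; existence NOT certified by the union bound.


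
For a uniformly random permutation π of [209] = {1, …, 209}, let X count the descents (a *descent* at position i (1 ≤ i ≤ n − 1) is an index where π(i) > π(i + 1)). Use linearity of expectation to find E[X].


Write X = Σ X_I over i = 1, …, 208, with X_I the indicator of one descent.
There are 208 indicators.
For each fixed i, the pair (π(i), π(i+1)) is a uniformly random ordered pair of distinct values from {1, …, 209}; by symmetry P[π(i) > π(i+1)] = 1/2.
By linearity: E[X] = 208 · (1/2) = (209 − 1) · (1/2) = 104 ≈ 104.00000.

E[X] = 104 = 104.00000.


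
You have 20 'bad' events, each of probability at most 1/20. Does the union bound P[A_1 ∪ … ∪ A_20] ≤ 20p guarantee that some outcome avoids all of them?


Union bound: P[∪_{i=1}^{20} A_i] ≤ Σ_i P[A_i] ≤ 20·p = 20·(1/20) = 1.
Numerically: 1 ≈ 1.000.
Is 1 < 1? NO.
Since the bound 1 is ≥ 1, the union bound is uninformative here; it does NOT by itself certify existence.

20·p = 1 ≈ 1.000; existence NOT certified by the union bound.


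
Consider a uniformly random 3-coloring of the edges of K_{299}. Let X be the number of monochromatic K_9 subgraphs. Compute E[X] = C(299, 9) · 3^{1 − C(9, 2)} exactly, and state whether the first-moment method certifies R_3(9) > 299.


E[X] = C(299, 9) · 3^{1 − 36} = 46610674441390059 · 3^{−35} = 46610674441390059/50031545098999707.
As a reduced fraction: E[X] = 15536891480463353/16677181699666569 ≈ 0.9316257.
Is E[X] < 1? YES.
Since E[X] < 1, there exists a 3-coloring of K_{299} with no monochromatic K_9; hence R_3(9) > 299.

E[X] = 15536891480463353/16677181699666569 ≈ 0.9316257; E[X] < 1, so R_3(9) > 299.


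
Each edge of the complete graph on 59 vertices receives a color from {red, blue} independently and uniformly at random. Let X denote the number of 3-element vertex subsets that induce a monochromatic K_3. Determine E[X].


Let X = Σ_S X_S over the C(59, 3) = 32509 subsets S of size 3, where X_S = 1 if the K_3 on S is monochromatic.
For a fixed S, the K_3 on S has C(3, 2) = 3 edges. P[all 3 edges red] = (1/2)^3, and likewise for blue, so P[monochromatic] = 2·(1/2)^3 = 2^{1 − 3} = 1/4.
By linearity: E[X] = C(59, 3) · 2^{1 − 3} = 32509 · 1/4 = 32509/4.
Numerically: E[X] ≈ 8127.25000.

E[X] = C(59,3)·2^(1−C(3,2)) = 32509/4 ≈ 8127.25000.


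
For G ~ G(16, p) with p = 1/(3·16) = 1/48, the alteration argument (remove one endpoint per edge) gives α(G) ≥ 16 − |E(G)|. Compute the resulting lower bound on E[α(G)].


E[|E(G)|] = C(16, 2)·p = 120 · (1/48) = 5/2.
E[α(G)] ≥ n − E[|E(G)|] = 16 − 5/2 = 27/2.
Numerically: ≈ 13.500.
(This is only a lower bound; the true E[α(G)] may be larger.)

E[α(G)] ≥ 27/2 ≈ 13.500.


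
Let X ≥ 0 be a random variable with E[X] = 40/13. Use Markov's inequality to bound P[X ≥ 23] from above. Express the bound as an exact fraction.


μ = E[X] = 40/13, a = 23.
Markov: P[X ≥ 23] ≤ μ/a = (40/13)/23 = 40/299.
Numerically: ≈ 0.133779.
(Since a = 23 > μ = 3.076923, the bound 40/299 is < 1 and informative.)

P[X ≥ 23] ≤ 40/299 ≈ 0.133779.


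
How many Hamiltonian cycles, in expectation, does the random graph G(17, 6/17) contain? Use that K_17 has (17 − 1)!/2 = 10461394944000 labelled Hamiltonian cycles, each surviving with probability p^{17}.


K_17 has (17 − 1)!/2 = 10461394944000 labelled Hamiltonian cycles.
For each such Hamiltonian cycle H, let X_H = 1 if all 17 edges of H are present in G. Then P[X_H = 1] = p^{17} = (6/17)^{17} = 16926659444736/827240261886336764177.
By linearity of expectation: E[X] = Σ_H E[X_H] = 10461394944000 · p^{17} = 10461394944000 · 16926659444736/827240261886336764177 = 177076469533971037814784000/827240261886336764177.
Numerically: E[X] ≈ 2.1406e+05.

E[X] = 10461394944000 · (6/17)^{17} = 177076469533971037814784000/827240261886336764177 ≈ 2.1406e+05.


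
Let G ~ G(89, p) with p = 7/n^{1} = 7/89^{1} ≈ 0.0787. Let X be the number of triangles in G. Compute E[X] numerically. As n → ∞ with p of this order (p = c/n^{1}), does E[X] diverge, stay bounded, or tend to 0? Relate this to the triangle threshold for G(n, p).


Number of potential triangles: C(89, 3) = 113564.
Each occurs with probability p³ ≈ (0.0787)³ ≈ 4.86546e-04.
By linearity: E[X] = C(89, 3)·p³ ≈ 113564 · 4.86546e-04 ≈ 55.254.
Here α = 1, so p = 7/n is exactly at the triangle threshold p ~ 1/n. Asymptotically E[X] → c³/6 = 7³/6 = 343/6 ≈ 57.167, a bounded constant. In this regime the triangle count is asymptotically Poisson(c³/6).

E[X] ≈ 55.254; in regime p = Θ(1/n^{1}) E[X] stays bounded (at the triangle threshold p ~ 1/n).


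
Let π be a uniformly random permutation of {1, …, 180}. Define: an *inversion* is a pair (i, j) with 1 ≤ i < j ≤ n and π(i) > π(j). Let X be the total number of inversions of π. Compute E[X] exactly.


Write X = Σ X_I over the C(180, 2) = 16110 pairs i < j, with X_I the indicator of one inversion.
There are 16110 indicators.
For each fixed pair i < j, the values π(i) and π(j) are two distinct elements of {1, …, 180} in uniformly random order; by symmetry P[π(i) > π(j)] = 1/2.
By linearity: E[X] = 16110 · (1/2) = C(180, 2) · (1/2) = 16110/2 = 8055 ≈ 8055.000.

E[X] = 8055 = 8055.000.


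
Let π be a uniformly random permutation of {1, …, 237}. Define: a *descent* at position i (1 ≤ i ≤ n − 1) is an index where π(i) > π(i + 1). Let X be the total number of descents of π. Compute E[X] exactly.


Write X = Σ X_I over i = 1, …, 236, with X_I the indicator of one descent.
There are 236 indicators.
For each fixed i, the pair (π(i), π(i+1)) is a uniformly random ordered pair of distinct values from {1, …, 237}; by symmetry P[π(i) > π(i+1)] = 1/2.
By linearity: E[X] = 236 · (1/2) = (237 − 1) · (1/2) = 118 ≈ 118.00000.

E[X] = 118 = 118.00000.


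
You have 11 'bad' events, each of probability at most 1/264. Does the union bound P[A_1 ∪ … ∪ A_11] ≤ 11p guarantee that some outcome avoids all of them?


Union bound: P[∪_{i=1}^{11} A_i] ≤ Σ_i P[A_i] ≤ 11·p = 11·(1/264) = 1/24.
Numerically: 1/24 ≈ 0.04167.
Is 1/24 < 1? YES.
Since P[∪ A_i] ≤ 1/24 < 1, the complement has P[∩ A_i^c] ≥ 1 − 1/24 = 23/24 > 0, so some outcome avoids every A_i.

11·p = 1/24 ≈ 0.04167; existence CERTIFIED by the union bound.


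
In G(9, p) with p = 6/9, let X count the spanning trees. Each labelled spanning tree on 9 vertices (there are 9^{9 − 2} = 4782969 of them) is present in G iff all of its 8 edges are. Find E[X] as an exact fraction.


K_9 has 9^{9 − 2} = 4782969 labelled spanning trees.
For each such spanning tree H, let X_H = 1 if all 8 edges of H are present in G. Then P[X_H = 1] = p^{8} = (2/3)^{8} = 256/6561.
By linearity: E[X] = Σ_H E[X_H] = 4782969 · p^{8} = 4782969 · 256/6561 = 186624.
Numerically: E[X] ≈ 1.8662e+05.

E[X] = 4782969 · (2/3)^{8} = 186624 ≈ 1.8662e+05.


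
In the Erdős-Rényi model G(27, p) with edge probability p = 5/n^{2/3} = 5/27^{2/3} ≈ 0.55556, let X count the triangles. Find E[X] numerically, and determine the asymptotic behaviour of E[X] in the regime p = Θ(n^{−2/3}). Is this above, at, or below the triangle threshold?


Number of potential triangles: C(27, 3) = 2925.
Each occurs with probability p³ ≈ (0.55556)³ ≈ 1.7146776e-01.
By linearity: E[X] = C(27, 3)·p³ ≈ 2925 · 1.7146776e-01 ≈ 501.54321.
Since α = 2/3 < 1, p = c/n^{2/3} ≫ 1/n is above the triangle threshold p ~ 1/n. Asymptotically E[X] ~ (c³/6)·n^{3(1−α)} = (5³/6)·n^{1} → ∞; triangles are abundant w.h.p.

E[X] ≈ 501.54321; in regime p = Θ(1/n^{2/3}) E[X] diverges (above the triangle threshold p ~ 1/n).


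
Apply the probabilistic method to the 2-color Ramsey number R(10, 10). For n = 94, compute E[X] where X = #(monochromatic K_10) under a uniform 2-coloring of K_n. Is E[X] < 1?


E[X] = C(94, 10) · 2^{1 − 45} = 9041256841903 · 2^{−44} = 9041256841903/17592186044416.
As a reduced fraction: E[X] = 9041256841903/17592186044416 ≈ 0.513936.
Is E[X] < 1? YES.
Since E[X] < 1, there exists a 2-coloring of K_{94} with no monochromatic K_10; hence R(10, 10) > 94.

E[X] = 9041256841903/17592186044416 ≈ 0.513936; E[X] < 1, so R(10, 10) > 94.


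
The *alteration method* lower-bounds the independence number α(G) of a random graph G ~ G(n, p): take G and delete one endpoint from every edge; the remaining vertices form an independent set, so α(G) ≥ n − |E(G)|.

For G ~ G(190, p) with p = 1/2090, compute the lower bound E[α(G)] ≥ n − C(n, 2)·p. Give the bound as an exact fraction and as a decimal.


E[|E(G)|] = C(190, 2)·p = 17955 · (1/2090) = 189/22.
E[α(G)] ≥ n − E[|E(G)|] = 190 − 189/22 = 3991/22.
Numerically: ≈ 181.4091.
(This is only a lower bound; the true E[α(G)] may be larger.)

E[α(G)] ≥ 3991/22 ≈ 181.4091.


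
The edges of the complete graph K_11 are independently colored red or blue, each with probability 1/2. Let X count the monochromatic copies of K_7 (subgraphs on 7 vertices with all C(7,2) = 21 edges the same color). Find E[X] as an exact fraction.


Let X = Σ_S X_S over the C(11, 7) = 330 subsets S of size 7, where X_S = 1 if the K_7 on S is monochromatic.
For a fixed S, the K_7 on S has C(7, 2) = 21 edges. P[all 21 edges red] = (1/2)^21, and likewise for blue, so P[monochromatic] = 2·(1/2)^21 = 2^{1 − 21} = 1/1048576.
Summing: E[X] = C(11, 7) · 2^{1 − 21} = 330 · 1/1048576 = 165/524288.
Numerically: E[X] ≈ 0.00031.

E[X] = C(11,7)·2^(1−C(7,2)) = 165/524288 ≈ 0.00031.


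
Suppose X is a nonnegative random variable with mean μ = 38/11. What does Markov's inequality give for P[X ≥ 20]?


μ = E[X] = 38/11, a = 20.
Markov: P[X ≥ 20] ≤ μ/a = (38/11)/20 = 19/110.
Numerically: ≈ 0.17273.
(Since a = 20 > μ = 3.45455, the bound 19/110 is < 1 and informative.)

P[X ≥ 20] ≤ 19/110 ≈ 0.17273.


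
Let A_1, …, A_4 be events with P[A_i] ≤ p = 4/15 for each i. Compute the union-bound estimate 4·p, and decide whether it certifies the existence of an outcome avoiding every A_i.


Union bound: P[∪_{i=1}^{4} A_i] ≤ Σ_i P[A_i] ≤ 4·p = 4·(4/15) = 16/15.
Numerically: 16/15 ≈ 1.06667.
Is 16/15 < 1? NO.
Since the bound 16/15 is ≥ 1, the union bound is uninformative here; it does NOT by itself certify existence.

4·p = 16/15 ≈ 1.06667; existence NOT certified by the union bound.


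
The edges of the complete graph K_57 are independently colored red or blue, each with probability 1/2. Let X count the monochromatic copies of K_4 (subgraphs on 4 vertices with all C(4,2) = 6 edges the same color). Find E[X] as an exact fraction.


Let X = Σ_S X_S over the C(57, 4) = 395010 subsets S of size 4, where X_S = 1 if the K_4 on S is monochromatic.
For a fixed S, the K_4 on S has C(4, 2) = 6 edges. P[all 6 edges red] = (1/2)^6, and likewise for blue, so P[monochromatic] = 2·(1/2)^6 = 2^{1 − 6} = 1/32.
Summing: E[X] = C(57, 4) · 2^{1 − 6} = 395010 · 1/32 = 197505/16.
Numerically: E[X] ≈ 12344.0625.

E[X] = C(57,4)·2^(1−C(4,2)) = 197505/16 ≈ 12344.0625.


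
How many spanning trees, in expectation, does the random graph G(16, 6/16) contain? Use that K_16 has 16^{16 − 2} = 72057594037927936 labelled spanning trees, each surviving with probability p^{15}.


K_16 has 16^{16 − 2} = 72057594037927936 labelled spanning trees.
For each such spanning tree H, let X_H = 1 if all 15 edges of H are present in G. Then P[X_H = 1] = p^{15} = (3/8)^{15} = 14348907/35184372088832.
Summing the indicators: E[X] = Σ_H E[X_H] = 72057594037927936 · p^{15} = 72057594037927936 · 14348907/35184372088832 = 29386561536.
Numerically: E[X] ≈ 2.94e+10.

E[X] = 72057594037927936 · (3/8)^{15} = 29386561536 ≈ 2.94e+10.


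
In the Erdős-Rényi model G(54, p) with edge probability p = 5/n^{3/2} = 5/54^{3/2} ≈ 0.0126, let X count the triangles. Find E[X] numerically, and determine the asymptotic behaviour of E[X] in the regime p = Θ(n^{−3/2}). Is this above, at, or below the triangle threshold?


Number of potential triangles: C(54, 3) = 24804.
Each occurs with probability p³ ≈ (0.0126)³ ≈ 2.0004979e-06.
By linearity: E[X] = C(54, 3)·p³ ≈ 24804 · 2.0004979e-06 ≈ 0.04962.
Since α = 3/2 > 1, p = c/n^{3/2} = o(1/n) is below the triangle threshold p ~ 1/n. Asymptotically E[X] ~ (c³/6)·n^{3(1−α)} = (5³/6)·n^{-1.5} → 0, so by Markov's inequality G has no triangles w.h.p.

E[X] ≈ 0.04962; in regime p = Θ(1/n^{3/2}) E[X] tends to 0 (below the triangle threshold p ~ 1/n).


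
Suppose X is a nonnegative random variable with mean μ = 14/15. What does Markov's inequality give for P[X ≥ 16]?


μ = E[X] = 14/15, a = 16.
Markov: P[X ≥ 16] ≤ μ/a = (14/15)/16 = 7/120.
Numerically: ≈ 0.0583.
(Since a = 16 > μ = 0.9333, the bound 7/120 is < 1 and informative.)

P[X ≥ 16] ≤ 7/120 ≈ 0.0583.


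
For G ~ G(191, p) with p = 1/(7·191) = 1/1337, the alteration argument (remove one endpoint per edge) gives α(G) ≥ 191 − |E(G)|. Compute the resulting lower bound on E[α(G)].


E[|E(G)|] = C(191, 2)·p = 18145 · (1/1337) = 95/7.
E[α(G)] ≥ n − E[|E(G)|] = 191 − 95/7 = 1242/7.
Numerically: ≈ 177.4286.
(This is only a lower bound; the true E[α(G)] may be larger.)

E[α(G)] ≥ 1242/7 ≈ 177.4286.


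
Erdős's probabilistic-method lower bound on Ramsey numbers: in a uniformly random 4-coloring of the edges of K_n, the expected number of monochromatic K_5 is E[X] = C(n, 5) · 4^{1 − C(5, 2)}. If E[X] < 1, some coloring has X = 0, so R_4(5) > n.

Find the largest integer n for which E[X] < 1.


We need C(n, 5) · 4^{1 − 10} < 1, i.e. C(n, 5) < 4^{10 − 1} = 262144.
Check values of n near the boundary:
  n = 32: C(32, 5) = 201376; 201376 < 262144? YES
  n = 33: C(33, 5) = 237336; 237336 < 262144? YES
  n = 34: C(34, 5) = 278256; 278256 < 262144? NO
  n = 35: C(35, 5) = 324632; 324632 < 262144? NO
The largest n with C(n, 5) < 262144 is n = 33 (where E[X] = 29667/32768 ≈ 0.905365). Hence R_4(5) > 33, i.e. R_4(5) ≥ 34.

Largest n = 33; hence R_4(5) > 33.


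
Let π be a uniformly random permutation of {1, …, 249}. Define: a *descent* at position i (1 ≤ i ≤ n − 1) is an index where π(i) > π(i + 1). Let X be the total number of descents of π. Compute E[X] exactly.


Write X = Σ X_I over i = 1, …, 248, with X_I the indicator of one descent.
There are 248 indicators.
For each fixed i, the pair (π(i), π(i+1)) is a uniformly random ordered pair of distinct values from {1, …, 249}; by symmetry P[π(i) > π(i+1)] = 1/2.
By linearity: E[X] = 248 · (1/2) = (249 − 1) · (1/2) = 124 ≈ 124.0000.

E[X] = 124 = 124.0000.


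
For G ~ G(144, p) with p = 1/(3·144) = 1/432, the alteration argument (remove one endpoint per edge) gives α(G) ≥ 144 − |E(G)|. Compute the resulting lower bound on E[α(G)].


E[|E(G)|] = C(144, 2)·p = 10296 · (1/432) = 143/6.
E[α(G)] ≥ n − E[|E(G)|] = 144 − 143/6 = 721/6.
Numerically: ≈ 120.1667.
(This is only a lower bound; the true E[α(G)] may be larger.)

E[α(G)] ≥ 721/6 ≈ 120.1667.
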